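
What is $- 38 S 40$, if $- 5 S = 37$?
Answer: $11248$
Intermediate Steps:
$S = - \frac{37}{5}$ ($S = \left(- \frac{1}{5}\right) 37 = - \frac{37}{5} \approx -7.4$)
$- 38 S 40 = \left(-38\right) \left(- \frac{37}{5}\right) 40 = \frac{1406}{5} \cdot 40 = 11248$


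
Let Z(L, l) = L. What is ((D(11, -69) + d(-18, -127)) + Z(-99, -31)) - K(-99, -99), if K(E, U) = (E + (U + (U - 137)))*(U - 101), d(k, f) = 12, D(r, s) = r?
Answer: -86876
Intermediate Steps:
K(E, U) = (-101 + U)*(-137 + E + 2*U) (K(E, U) = (E + (U + (-137 + U)))*(-101 + U) = (E + (-137 + 2*U))*(-101 + U) = (-137 + E + 2*U)*(-101 + U) = (-101 + U)*(-137 + E + 2*U))
((D(11, -69) + d(-18, -127)) + Z(-99, -31)) - K(-99, -99) = ((11 + 12) - 99) - (13837 - 339*(-99) - 101*(-99) + 2*(-99)² - 99*(-99)) = (23 - 99) - (13837 + 33561 + 9999 + 2*9801 + 9801) = -76 - (13837 + 33561 + 9999 + 19602 + 9801) = -76 - 1*86800 = -76 - 86800 = -86876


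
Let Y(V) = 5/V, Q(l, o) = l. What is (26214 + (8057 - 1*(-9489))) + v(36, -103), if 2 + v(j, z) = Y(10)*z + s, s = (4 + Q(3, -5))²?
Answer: 87511/2 ≈ 43756.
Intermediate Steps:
s = 49 (s = (4 + 3)² = 7² = 49)
v(j, z) = 47 + z/2 (v(j, z) = -2 + ((5/10)*z + 49) = -2 + ((5*(⅒))*z + 49) = -2 + (z/2 + 49) = -2 + (49 + z/2) = 47 + z/2)
(26214 + (8057 - 1*(-9489))) + v(36, -103) = (26214 + (8057 - 1*(-9489))) + (47 + (½)*(-103)) = (26214 + (8057 + 9489)) + (47 - 103/2) = (26214 + 17546) - 9/2 = 43760 - 9/2 = 87511/2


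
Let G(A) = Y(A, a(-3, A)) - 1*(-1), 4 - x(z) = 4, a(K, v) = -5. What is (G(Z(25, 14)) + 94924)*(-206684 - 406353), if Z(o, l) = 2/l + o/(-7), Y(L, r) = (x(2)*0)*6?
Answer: -58192537225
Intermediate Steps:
x(z) = 0 (x(z) = 4 - 1*4 = 4 - 4 = 0)
Y(L, r) = 0 (Y(L, r) = (0*0)*6 = 0*6 = 0)
Z(o, l) = 2/l - o/7 (Z(o, l) = 2/l + o*(-⅐) = 2/l - o/7)
G(A) = 1 (G(A) = 0 - 1*(-1) = 0 + 1 = 1)
(G(Z(25, 14)) + 94924)*(-206684 - 406353) = (1 + 94924)*(-206684 - 406353) = 94925*(-613037) = -58192537225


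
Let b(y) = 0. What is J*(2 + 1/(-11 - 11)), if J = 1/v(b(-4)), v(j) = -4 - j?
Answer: -43/88 ≈ -0.48864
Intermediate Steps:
J = -1/4 (J = 1/(-4 - 1*0) = 1/(-4 + 0) = 1/(-4) = -1/4 ≈ -0.25000)
J*(2 + 1/(-11 - 11)) = -(2 + 1/(-11 - 11))/4 = -(2 + 1/(-22))/4 = -(2 - 1/22)/4 = -1/4*43/22 = -43/88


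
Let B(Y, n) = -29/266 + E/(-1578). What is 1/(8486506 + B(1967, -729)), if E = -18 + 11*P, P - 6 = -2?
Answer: 209874/1781096933905 ≈ 1.1783e-7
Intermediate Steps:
P = 4 (P = 6 - 2 = 4)
E = 26 (E = -18 + 11*4 = -18 + 44 = 26)
B(Y, n) = -26339/209874 (B(Y, n) = -29/266 + 26/(-1578) = -29*1/266 + 26*(-1/1578) = -29/266 - 13/789 = -26339/209874)
1/(8486506 + B(1967, -729)) = 1/(8486506 - 26339/209874) = 1/(1781096933905/209874) = 209874/1781096933905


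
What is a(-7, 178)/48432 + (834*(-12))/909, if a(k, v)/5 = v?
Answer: -26883247/2445816 ≈ -10.992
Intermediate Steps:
a(k, v) = 5*v
a(-7, 178)/48432 + (834*(-12))/909 = (5*178)/48432 + (834*(-12))/909 = 890*(1/48432) - 10008*1/909 = 445/24216 - 1112/101 = -26883247/2445816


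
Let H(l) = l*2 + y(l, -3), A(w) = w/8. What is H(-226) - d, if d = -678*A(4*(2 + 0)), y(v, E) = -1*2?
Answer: 224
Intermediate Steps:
y(v, E) = -2
A(w) = w/8 (A(w) = w*(1/8) = w/8)
H(l) = -2 + 2*l (H(l) = l*2 - 2 = 2*l - 2 = -2 + 2*l)
d = -678 (d = -339*4*(2 + 0)/4 = -339*4*2/4 = -339*8/4 = -678*1 = -678)
H(-226) - d = (-2 + 2*(-226)) - 1*(-678) = (-2 - 452) + 678 = -454 + 678 = 224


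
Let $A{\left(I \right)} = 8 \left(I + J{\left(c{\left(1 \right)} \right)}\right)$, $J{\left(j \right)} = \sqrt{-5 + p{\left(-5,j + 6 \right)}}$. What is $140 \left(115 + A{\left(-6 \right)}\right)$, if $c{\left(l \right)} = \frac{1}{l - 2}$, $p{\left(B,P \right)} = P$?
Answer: $9380$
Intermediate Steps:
$c{\left(l \right)} = \frac{1}{-2 + l}$
$J{\left(j \right)} = \sqrt{1 + j}$ ($J{\left(j \right)} = \sqrt{-5 + \left(j + 6\right)} = \sqrt{-5 + \left(6 + j\right)} = \sqrt{1 + j}$)
$A{\left(I \right)} = 8 I$ ($A{\left(I \right)} = 8 \left(I + \sqrt{1 + \frac{1}{-2 + 1}}\right) = 8 \left(I + \sqrt{1 + \frac{1}{-1}}\right) = 8 \left(I + \sqrt{1 - 1}\right) = 8 \left(I + \sqrt{0}\right) = 8 \left(I + 0\right) = 8 I$)
$140 \left(115 + A{\left(-6 \right)}\right) = 140 \left(115 + 8 \left(-6\right)\right) = 140 \left(115 - 48\right) = 140 \cdot 67 = 9380$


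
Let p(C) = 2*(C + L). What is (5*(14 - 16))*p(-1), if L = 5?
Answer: -80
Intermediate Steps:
p(C) = 10 + 2*C (p(C) = 2*(C + 5) = 2*(5 + C) = 10 + 2*C)
(5*(14 - 16))*p(-1) = (5*(14 - 16))*(10 + 2*(-1)) = (5*(-2))*(10 - 2) = -10*8 = -80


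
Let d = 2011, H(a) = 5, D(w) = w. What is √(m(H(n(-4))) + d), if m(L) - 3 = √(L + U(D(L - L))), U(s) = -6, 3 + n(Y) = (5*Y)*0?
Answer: √(2014 + I) ≈ 44.878 + 0.0111*I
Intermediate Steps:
n(Y) = -3 (n(Y) = -3 + (5*Y)*0 = -3 + 0 = -3)
m(L) = 3 + √(-6 + L) (m(L) = 3 + √(L - 6) = 3 + √(-6 + L))
√(m(H(n(-4))) + d) = √((3 + √(-6 + 5)) + 2011) = √((3 + √(-1)) + 2011) = √((3 + I) + 2011) = √(2014 + I)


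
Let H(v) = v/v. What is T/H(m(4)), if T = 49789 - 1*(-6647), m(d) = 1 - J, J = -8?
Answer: 56436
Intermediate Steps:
m(d) = 9 (m(d) = 1 - 1*(-8) = 1 + 8 = 9)
H(v) = 1
T = 56436 (T = 49789 + 6647 = 56436)
T/H(m(4)) = 56436/1 = 56436*1 = 56436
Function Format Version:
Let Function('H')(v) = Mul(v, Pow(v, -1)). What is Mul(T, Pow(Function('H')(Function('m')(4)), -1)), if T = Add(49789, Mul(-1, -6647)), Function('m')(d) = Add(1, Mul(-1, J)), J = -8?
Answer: 56436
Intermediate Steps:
Function('m')(d) = 9 (Function('m')(d) = Add(1, Mul(-1, -8)) = Add(1, 8) = 9)
Function('H')(v) = 1
T = 56436 (T = Add(49789, 6647) = 56436)
Mul(T, Pow(Function('H')(Function('m')(4)), -1)) = Mul(56436, Pow(1, -1)) = Mul(56436, 1) = 56436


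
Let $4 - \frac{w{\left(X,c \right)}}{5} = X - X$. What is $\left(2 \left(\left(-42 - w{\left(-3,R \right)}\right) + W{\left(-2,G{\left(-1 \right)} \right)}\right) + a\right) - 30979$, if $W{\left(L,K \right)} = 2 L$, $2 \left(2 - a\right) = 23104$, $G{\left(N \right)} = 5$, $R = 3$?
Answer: $-42661$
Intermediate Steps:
$a = -11550$ ($a = 2 - 11552 = -11550$)
$w{\left(X,c \right)} = 20$ ($w{\left(X,c \right)} = 20 - 5 \left(X - X\right) = 20 - 0 = 20 + 0 = 20$)
$\left(2 \left(\left(-42 - w{\left(-3,R \right)}\right) + W{\left(-2,G{\left(-1 \right)} \right)}\right) + a\right) - 30979 = \left(2 \left(\left(-42 - 20\right) + 2 \left(-2\right)\right) - 11550\right) - 30979 = \left(2 \left(\left(-42 - 20\right) - 4\right) - 11550\right) - 30979 = \left(2 \left(-62 - 4\right) - 11550\right) - 30979 = \left(2 \left(-66\right) - 11550\right) - 30979 = \left(-132 - 11550\right) - 30979 = -11682 - 30979 = -42661$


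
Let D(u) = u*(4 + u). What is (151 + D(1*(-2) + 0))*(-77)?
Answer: -11319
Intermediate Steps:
(151 + D(1*(-2) + 0))*(-77) = (151 + (1*(-2) + 0)*(4 + (1*(-2) + 0)))*(-77) = (151 + (-2 + 0)*(4 + (-2 + 0)))*(-77) = (151 - 2*(4 - 2))*(-77) = (151 - 2*2)*(-77) = (151 - 4)*(-77) = 147*(-77) = -11319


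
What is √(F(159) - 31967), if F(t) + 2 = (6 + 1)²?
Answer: 4*I*√1995 ≈ 178.66*I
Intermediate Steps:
F(t) = 47 (F(t) = -2 + (6 + 1)² = -2 + 7² = -2 + 49 = 47)
√(F(159) - 31967) = √(47 - 31967) = √(-31920) = 4*I*√1995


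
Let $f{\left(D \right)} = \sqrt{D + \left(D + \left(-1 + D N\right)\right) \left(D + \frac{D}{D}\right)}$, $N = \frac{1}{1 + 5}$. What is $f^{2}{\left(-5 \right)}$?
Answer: $\frac{67}{3} \approx 22.333$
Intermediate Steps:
$N = \frac{1}{6} \approx 0.16667$
$f{\left(D \right)} = \sqrt{D + \left(1 + D\right) \left(-1 + \frac{7 D}{6}\right)}$ ($f{\left(D \right)} = \sqrt{D + \left(D + \left(-1 + D \frac{1}{6}\right)\right) \left(D + \frac{D}{D}\right)} = \sqrt{D + \left(D + \left(-1 + \frac{D}{6}\right)\right) \left(D + 1\right)} = \sqrt{D + \left(-1 + \frac{7 D}{6}\right) \left(1 + D\right)} = \sqrt{D + \left(1 + D\right) \left(-1 + \frac{7 D}{6}\right)}$)
$f^{2}{\left(-5 \right)} = \left(\frac{\sqrt{-36 + 42 \left(-5\right) + 42 \left(-5\right)^{2}}}{6}\right)^{2} = \left(\frac{\sqrt{-36 - 210 + 42 \cdot 25}}{6}\right)^{2} = \left(\frac{\sqrt{-36 - 210 + 1050}}{6}\right)^{2} = \left(\frac{\sqrt{804}}{6}\right)^{2} = \left(\frac{2 \sqrt{201}}{6}\right)^{2} = \left(\frac{\sqrt{201}}{3}\right)^{2} = \frac{67}{3}$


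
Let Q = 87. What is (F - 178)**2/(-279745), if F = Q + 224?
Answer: -17689/279745 ≈ -0.063233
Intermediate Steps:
F = 311 (F = 87 + 224 = 311)
(F - 178)**2/(-279745) = (311 - 178)**2/(-279745) = 133**2*(-1/279745) = 17689*(-1/279745) = -17689/279745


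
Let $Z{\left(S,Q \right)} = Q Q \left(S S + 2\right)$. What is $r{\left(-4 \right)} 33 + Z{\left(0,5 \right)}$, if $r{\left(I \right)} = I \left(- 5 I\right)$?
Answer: $-2590$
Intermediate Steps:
$Z{\left(S,Q \right)} = Q^{2} \left(2 + S^{2}\right)$ ($Z{\left(S,Q \right)} = Q^{2} \left(S^{2} + 2\right) = Q^{2} \left(2 + S^{2}\right)$)
$r{\left(I \right)} = - 5 I^{2}$
$r{\left(-4 \right)} 33 + Z{\left(0,5 \right)} = - 5 \left(-4\right)^{2} \cdot 33 + 5^{2} \left(2 + 0^{2}\right) = \left(-5\right) 16 \cdot 33 + 25 \left(2 + 0\right) = \left(-80\right) 33 + 25 \cdot 2 = -2640 + 50 = -2590$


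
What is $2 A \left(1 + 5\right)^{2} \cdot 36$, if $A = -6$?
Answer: $-15552$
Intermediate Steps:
$2 A \left(1 + 5\right)^{2} \cdot 36 = 2 \left(-6\right) \left(1 + 5\right)^{2} \cdot 36 = - 12 \cdot 6^{2} \cdot 36 = \left(-12\right) 36 \cdot 36 = \left(-432\right) 36 = -15552$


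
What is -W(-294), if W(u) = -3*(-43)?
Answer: -129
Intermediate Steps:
W(u) = 129
-W(-294) = -1*129 = -129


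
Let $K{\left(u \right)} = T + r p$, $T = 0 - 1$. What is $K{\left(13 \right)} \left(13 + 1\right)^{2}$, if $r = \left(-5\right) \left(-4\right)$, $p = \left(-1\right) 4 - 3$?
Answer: $-27636$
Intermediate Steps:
$T = -1$
$p = -7$ ($p = -4 - 3 = -7$)
$r = 20$
$K{\left(u \right)} = -141$ ($K{\left(u \right)} = -1 + 20 \left(-7\right) = -1 - 140 = -141$)
$K{\left(13 \right)} \left(13 + 1\right)^{2} = - 141 \left(13 + 1\right)^{2} = - 141 \cdot 14^{2} = \left(-141\right) 196 = -27636$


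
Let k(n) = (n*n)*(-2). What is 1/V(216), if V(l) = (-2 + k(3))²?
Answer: 1/400 ≈ 0.0025000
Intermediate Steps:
k(n) = -2*n² (k(n) = n²*(-2) = -2*n²)
V(l) = 400 (V(l) = (-2 - 2*3²)² = (-2 - 2*9)² = (-2 - 18)² = (-20)² = 400)
1/V(216) = 1/400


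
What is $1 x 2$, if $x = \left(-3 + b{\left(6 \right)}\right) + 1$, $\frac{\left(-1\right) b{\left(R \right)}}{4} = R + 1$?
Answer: $-60$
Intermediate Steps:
$b{\left(R \right)} = -4 - 4 R$ ($b{\left(R \right)} = - 4 \left(R + 1\right) = - 4 \left(1 + R\right) = -4 - 4 R$)
$x = -30$ ($x = \left(-3 - 28\right) + 1 = -31 + 1 = -30$)
$1 x 2 = 1 \left(-30\right) 2 = \left(-30\right) 2 = -60$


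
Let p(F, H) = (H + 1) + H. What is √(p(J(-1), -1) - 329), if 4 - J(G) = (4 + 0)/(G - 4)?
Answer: I*√330 ≈ 18.166*I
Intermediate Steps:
J(G) = 4 - 4/(-4 + G) (J(G) = 4 - (4 + 0)/(G - 4) = 4 - 4/(-4 + G))
p(F, H) = 1 + 2*H (p(F, H) = (1 + H) + H = 1 + 2*H)
√(p(J(-1), -1) - 329) = √((1 + 2*(-1)) - 329) = √((1 - 2) - 329) = √(-1 - 329) = √(-330) = I*√330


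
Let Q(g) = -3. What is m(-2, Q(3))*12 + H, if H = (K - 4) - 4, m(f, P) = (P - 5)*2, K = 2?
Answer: -198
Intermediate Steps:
m(f, P) = -10 + 2*P (m(f, P) = (-5 + P)*2 = -10 + 2*P)
H = -6 (H = (2 - 4) - 4 = -2 - 4 = -6)
m(-2, Q(3))*12 + H = (-10 + 2*(-3))*12 - 6 = (-10 - 6)*12 - 6 = -16*12 - 6 = -192 - 6 = -198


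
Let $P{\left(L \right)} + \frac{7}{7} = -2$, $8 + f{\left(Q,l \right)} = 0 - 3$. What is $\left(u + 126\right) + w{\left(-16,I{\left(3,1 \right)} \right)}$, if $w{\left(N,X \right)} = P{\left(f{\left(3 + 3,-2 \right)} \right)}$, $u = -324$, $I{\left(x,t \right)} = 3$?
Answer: $-201$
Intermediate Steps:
$f{\left(Q,l \right)} = -11$ ($f{\left(Q,l \right)} = -8 + \left(0 - 3\right) = -8 - 3 = -11$)
$P{\left(L \right)} = -3$ ($P{\left(L \right)} = -1 - 2 = -3$)
$w{\left(N,X \right)} = -3$
$\left(u + 126\right) + w{\left(-16,I{\left(3,1 \right)} \right)} = \left(-324 + 126\right) - 3 = -198 - 3 = -201$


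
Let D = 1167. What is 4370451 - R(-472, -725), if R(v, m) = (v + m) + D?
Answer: 4370481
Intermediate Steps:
R(v, m) = 1167 + m + v (R(v, m) = (v + m) + 1167 = (m + v) + 1167 = 1167 + m + v)
4370451 - R(-472, -725) = 4370451 - (1167 - 725 - 472) = 4370451 - 1*(-30) = 4370451 + 30 = 4370481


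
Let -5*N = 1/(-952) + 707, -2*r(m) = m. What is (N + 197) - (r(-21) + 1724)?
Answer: -7991563/4760 ≈ -1678.9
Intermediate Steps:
r(m) = -m/2
N = -673063/4760 (N = -(1/(-952) + 707)/5 = -(-1/952 + 707)/5 = -1/5*673063/952 = -673063/4760 ≈ -141.40)
(N + 197) - (r(-21) + 1724) = (-673063/4760 + 197) - (-1/2*(-21) + 1724) = 264657/4760 - (21/2 + 1724) = 264657/4760 - 1*3469/2 = 264657/4760 - 3469/2 = -7991563/4760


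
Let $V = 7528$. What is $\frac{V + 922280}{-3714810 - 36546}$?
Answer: $- \frac{77484}{312613} \approx -0.24786$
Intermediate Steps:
$\frac{V + 922280}{-3714810 - 36546} = \frac{7528 + 922280}{-3714810 - 36546} = \frac{929808}{-3751356} = 929808 \left(- \frac{1}{3751356}\right) = - \frac{77484}{312613}$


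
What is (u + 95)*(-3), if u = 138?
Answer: -699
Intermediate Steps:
(u + 95)*(-3) = (138 + 95)*(-3) = 233*(-3) = -699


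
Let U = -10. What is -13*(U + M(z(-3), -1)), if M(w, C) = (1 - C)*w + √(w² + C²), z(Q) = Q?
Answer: 208 - 13*√10 ≈ 166.89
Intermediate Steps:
M(w, C) = √(C² + w²) + w*(1 - C) (M(w, C) = w*(1 - C) + √(C² + w²) = √(C² + w²) + w*(1 - C))
-13*(U + M(z(-3), -1)) = -13*(-10 + (-3 + √((-1)² + (-3)²) - 1*(-1)*(-3))) = -13*(-10 + (-3 + √(1 + 9) - 3)) = -13*(-10 + (-3 + √10 - 3)) = -13*(-10 + (-6 + √10)) = -13*(-16 + √10) = 208 - 13*√10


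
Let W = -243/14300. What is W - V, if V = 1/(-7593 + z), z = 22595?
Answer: -140761/8251100 ≈ -0.017060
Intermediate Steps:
W = -243/14300 (W = -243*1/14300 = -243/14300 ≈ -0.016993)
V = 1/15002 (V = 1/(-7593 + 22595) = 1/15002 ≈ 6.6658e-5)
W - V = -243/14300 - 1*1/15002 = -243/14300 - 1/15002 = -140761/8251100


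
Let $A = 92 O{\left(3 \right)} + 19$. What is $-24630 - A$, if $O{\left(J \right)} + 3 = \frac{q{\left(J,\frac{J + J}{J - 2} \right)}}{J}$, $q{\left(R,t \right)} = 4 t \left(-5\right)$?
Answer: $-20693$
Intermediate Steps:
$q{\left(R,t \right)} = - 20 t$
$O{\left(J \right)} = -3 - \frac{40}{-2 + J}$ ($O{\left(J \right)} = -3 + \frac{\left(-20\right) \frac{J + J}{J - 2}}{J} = -3 + \frac{\left(-20\right) \frac{2 J}{-2 + J}}{J} = -3 + \frac{\left(-40\right) J \frac{1}{-2 + J}}{J} = -3 - \frac{40}{-2 + J}$)
$A = -3937$ ($A = 92 \frac{-34 - 9}{-2 + 3} + 19 = 92 \frac{-34 - 9}{1} + 19 = 92 \cdot 1 \left(-43\right) + 19 = 92 \left(-43\right) + 19 = -3956 + 19 = -3937$)
$-24630 - A = -24630 - -3937 = -24630 + 3937 = -20693$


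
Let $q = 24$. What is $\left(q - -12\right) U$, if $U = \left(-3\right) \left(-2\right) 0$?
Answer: $0$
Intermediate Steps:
$U = 0$ ($U = 6 \cdot 0 = 0$)
$\left(q - -12\right) U = \left(24 - -12\right) 0 = \left(24 + 12\right) 0 = 36 \cdot 0 = 0$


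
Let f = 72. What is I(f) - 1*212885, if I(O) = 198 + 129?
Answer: -212558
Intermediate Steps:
I(O) = 327
I(f) - 1*212885 = 327 - 1*212885 = 327 - 212885 = -212558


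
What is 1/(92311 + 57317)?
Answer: 1/149628 ≈ 6.6832e-6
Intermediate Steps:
1/(92311 + 57317) = 1/149628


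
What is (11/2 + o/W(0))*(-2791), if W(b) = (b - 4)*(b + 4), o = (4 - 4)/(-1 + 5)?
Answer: -30701/2 ≈ -15351.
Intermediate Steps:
o = 0 (o = 0/4 = 0*(1/4) = 0)
W(b) = (-4 + b)*(4 + b)
(11/2 + o/W(0))*(-2791) = (11/2 + 0/(-16 + 0**2))*(-2791) = (11*(1/2) + 0/(-16 + 0))*(-2791) = (11/2 + 0/(-16))*(-2791) = (11/2 + 0*(-1/16))*(-2791) = (11/2 + 0)*(-2791) = (11/2)*(-2791) = -30701/2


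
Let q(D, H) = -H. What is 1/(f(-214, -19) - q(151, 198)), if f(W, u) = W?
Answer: -1/16 ≈ -0.062500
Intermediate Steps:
1/(f(-214, -19) - q(151, 198)) = 1/(-214 - (-1)*198) = 1/(-214 - 1*(-198)) = 1/(-214 + 198) = 1/(-16) = -1/16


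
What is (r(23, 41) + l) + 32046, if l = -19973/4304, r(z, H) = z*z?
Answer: 140182827/4304 ≈ 32570.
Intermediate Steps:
r(z, H) = z**2
l = -19973/4304 (l = -19973*1/4304 = -19973/4304 ≈ -4.6406)
(r(23, 41) + l) + 32046 = (23**2 - 19973/4304) + 32046 = (529 - 19973/4304) + 32046 = 2256843/4304 + 32046 = 140182827/4304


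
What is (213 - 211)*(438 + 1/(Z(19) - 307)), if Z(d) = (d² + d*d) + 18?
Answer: 379310/433 ≈ 876.00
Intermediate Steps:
Z(d) = 18 + 2*d² (Z(d) = (d² + d²) + 18 = 2*d² + 18 = 18 + 2*d²)
(213 - 211)*(438 + 1/(Z(19) - 307)) = (213 - 211)*(438 + 1/((18 + 2*19²) - 307)) = 2*(438 + 1/((18 + 2*361) - 307)) = 2*(438 + 1/((18 + 722) - 307)) = 2*(438 + 1/(740 - 307)) = 2*(438 + 1/433) = 2*(189655/433) = 379310/433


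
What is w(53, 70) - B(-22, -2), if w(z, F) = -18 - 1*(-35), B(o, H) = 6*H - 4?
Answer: 33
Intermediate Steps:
B(o, H) = -4 + 6*H
w(z, F) = 17 (w(z, F) = -18 + 35 = 17)
w(53, 70) - B(-22, -2) = 17 - (-4 + 6*(-2)) = 17 - (-4 - 12) = 17 - 1*(-16) = 17 + 16 = 33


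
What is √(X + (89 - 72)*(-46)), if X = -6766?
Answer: 2*I*√1887 ≈ 86.879*I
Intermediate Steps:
√(X + (89 - 72)*(-46)) = √(-6766 + (89 - 72)*(-46)) = √(-6766 + 17*(-46)) = √(-6766 - 782) = √(-7548) = 2*I*√1887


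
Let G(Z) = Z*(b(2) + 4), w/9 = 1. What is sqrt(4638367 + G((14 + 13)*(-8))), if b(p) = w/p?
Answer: sqrt(4636531) ≈ 2153.3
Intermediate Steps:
w = 9 (w = 9*1 = 9)
b(p) = 9/p
G(Z) = 17*Z/2 (G(Z) = Z*(9/2 + 4) = Z*(17/2) = 17*Z/2)
sqrt(4638367 + G((14 + 13)*(-8))) = sqrt(4638367 + 17*((14 + 13)*(-8))/2) = sqrt(4638367 + 17*(27*(-8))/2) = sqrt(4638367 + (17/2)*(-216)) = sqrt(4638367 - 1836) = sqrt(4636531)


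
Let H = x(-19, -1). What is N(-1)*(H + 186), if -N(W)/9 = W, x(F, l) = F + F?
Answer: 1332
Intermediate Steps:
x(F, l) = 2*F
H = -38 (H = 2*(-19) = -38)
N(W) = -9*W
N(-1)*(H + 186) = (-9*(-1))*(-38 + 186) = 9*148 = 1332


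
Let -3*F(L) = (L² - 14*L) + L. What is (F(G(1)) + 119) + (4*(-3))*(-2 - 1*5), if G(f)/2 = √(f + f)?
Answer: 601/3 + 26*√2/3 ≈ 212.59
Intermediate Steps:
G(f) = 2*√2*√f (G(f) = 2*√(f + f) = 2*√(2*f) = 2*(√2*√f) = 2*√2*√f)
F(L) = -L²/3 + 13*L/3 (F(L) = -((L² - 14*L) + L)/3 = -(L² - 13*L)/3 = -L²/3 + 13*L/3)
(F(G(1)) + 119) + (4*(-3))*(-2 - 1*5) = ((2*√2*√1)*(13 - 2*√2*√1)/3 + 119) + (4*(-3))*(-2 - 1*5) = ((2*√2*1)*(13 - 2*√2)/3 + 119) - 12*(-2 - 5) = ((2*√2)*(13 - 2*√2)/3 + 119) - 12*(-7) = ((2*√2)*(13 - 2*√2)/3 + 119) + 84 = (2*√2*(13 - 2*√2)/3 + 119) + 84 = (119 + 2*√2*(13 - 2*√2)/3) + 84 = 203 + 2*√2*(13 - 2*√2)/3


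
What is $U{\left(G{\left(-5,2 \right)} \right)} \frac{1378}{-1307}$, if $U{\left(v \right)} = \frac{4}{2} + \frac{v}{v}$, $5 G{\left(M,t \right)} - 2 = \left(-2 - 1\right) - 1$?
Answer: $- \frac{4134}{1307} \approx -3.163$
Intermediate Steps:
$G{\left(M,t \right)} = - \frac{2}{5}$ ($G{\left(M,t \right)} = \frac{2}{5} + \frac{\left(-2 - 1\right) - 1}{5} = \frac{2}{5} + \frac{-3 - 1}{5} = \frac{2}{5} + \frac{1}{5} \left(-4\right) = \frac{2}{5} - \frac{4}{5} = - \frac{2}{5}$)
$U{\left(v \right)} = 3$ ($U{\left(v \right)} = 4 \cdot \frac{1}{2} + 1 = 2 + 1 = 3$)
$U{\left(G{\left(-5,2 \right)} \right)} \frac{1378}{-1307} = 3 \frac{1378}{-1307} = 3 \cdot 1378 \left(- \frac{1}{1307}\right) = 3 \left(- \frac{1378}{1307}\right) = - \frac{4134}{1307}$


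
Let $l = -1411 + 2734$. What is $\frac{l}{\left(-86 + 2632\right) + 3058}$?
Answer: $\frac{441}{1868} \approx 0.23608$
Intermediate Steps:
$l = 1323$
$\frac{l}{\left(-86 + 2632\right) + 3058} = \frac{1323}{\left(-86 + 2632\right) + 3058} = \frac{1323}{2546 + 3058} = \frac{1323}{5604} = 1323 \cdot \frac{1}{5604} = \frac{441}{1868}$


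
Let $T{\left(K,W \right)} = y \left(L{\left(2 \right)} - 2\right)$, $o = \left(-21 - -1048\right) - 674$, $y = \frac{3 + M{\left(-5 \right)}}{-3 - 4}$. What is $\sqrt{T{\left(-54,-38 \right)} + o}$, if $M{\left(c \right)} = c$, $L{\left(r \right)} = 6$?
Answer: $\frac{\sqrt{17353}}{7} \approx 18.819$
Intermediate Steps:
$y = \frac{2}{7}$ ($y = \frac{3 - 5}{-3 - 4} = - \frac{2}{-7} = \left(-2\right) \left(- \frac{1}{7}\right) = \frac{2}{7} \approx 0.28571$)
$o = 353$ ($o = \left(-21 + 1048\right) - 674 = 1027 - 674 = 353$)
$T{\left(K,W \right)} = \frac{8}{7}$ ($T{\left(K,W \right)} = \frac{2 \left(6 - 2\right)}{7} = \frac{2}{7} \cdot 4 = \frac{8}{7}$)
$\sqrt{T{\left(-54,-38 \right)} + o} = \sqrt{\frac{8}{7} + 353} = \sqrt{\frac{2479}{7}} = \frac{\sqrt{17353}}{7}$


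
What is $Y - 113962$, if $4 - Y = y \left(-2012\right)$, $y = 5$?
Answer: $-103898$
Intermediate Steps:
$Y = 10064$ ($Y = 4 - 5 \left(-2012\right) = 4 - -10060 = 4 + 10060 = 10064$)
$Y - 113962 = 10064 - 113962 = -103898$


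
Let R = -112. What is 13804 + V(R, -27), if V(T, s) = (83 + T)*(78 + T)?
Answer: 14790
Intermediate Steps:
V(T, s) = (78 + T)*(83 + T)
13804 + V(R, -27) = 13804 + (6474 + (-112)² + 161*(-112)) = 13804 + (6474 + 12544 - 18032) = 13804 + 986 = 14790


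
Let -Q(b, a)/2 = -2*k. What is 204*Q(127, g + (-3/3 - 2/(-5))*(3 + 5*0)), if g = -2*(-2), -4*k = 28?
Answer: -5712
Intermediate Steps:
k = -7 (k = -1/4*28 = -7)
g = 4
Q(b, a) = -28 (Q(b, a) = -(-4)*(-7) = -2*14 = -28)
204*Q(127, g + (-3/3 - 2/(-5))*(3 + 5*0)) = 204*(-28) = -5712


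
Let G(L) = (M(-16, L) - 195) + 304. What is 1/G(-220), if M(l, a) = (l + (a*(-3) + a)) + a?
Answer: 1/313 ≈ 0.0031949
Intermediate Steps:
M(l, a) = l - a (M(l, a) = (l + (-3*a + a)) + a = (l - 2*a) + a = l - a)
G(L) = 93 - L (G(L) = ((-16 - L) - 195) + 304 = (-211 - L) + 304 = 93 - L)
1/G(-220) = 1/(93 - 1*(-220)) = 1/(93 + 220) = 1/313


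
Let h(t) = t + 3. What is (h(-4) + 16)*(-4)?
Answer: -60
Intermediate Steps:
h(t) = 3 + t
(h(-4) + 16)*(-4) = ((3 - 4) + 16)*(-4) = (-1 + 16)*(-4) = 15*(-4) = -60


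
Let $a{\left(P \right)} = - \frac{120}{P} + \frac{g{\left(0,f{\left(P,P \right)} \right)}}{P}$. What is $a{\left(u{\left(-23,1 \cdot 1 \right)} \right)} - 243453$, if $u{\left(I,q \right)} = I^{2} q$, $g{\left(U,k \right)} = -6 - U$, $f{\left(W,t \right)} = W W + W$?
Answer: $- \frac{128786763}{529} \approx -2.4345 \cdot 10^{5}$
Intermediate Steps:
$f{\left(W,t \right)} = W + W^{2}$ ($f{\left(W,t \right)} = W^{2} + W = W + W^{2}$)
$u{\left(I,q \right)} = q I^{2}$
$a{\left(P \right)} = - \frac{126}{P}$ ($a{\left(P \right)} = - \frac{120}{P} + \frac{-6 - 0}{P} = - \frac{120}{P} + \frac{-6 + 0}{P} = - \frac{120}{P} - \frac{6}{P} = - \frac{126}{P}$)
$a{\left(u{\left(-23,1 \cdot 1 \right)} \right)} - 243453 = - \frac{126}{1 \cdot 1 \left(-23\right)^{2}} - 243453 = - \frac{126}{1 \cdot 529} - 243453 = - \frac{126}{529} - 243453 = - \frac{128786763}{529}$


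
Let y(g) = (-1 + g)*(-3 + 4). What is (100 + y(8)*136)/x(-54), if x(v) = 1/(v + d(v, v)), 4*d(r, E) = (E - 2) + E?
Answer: -85738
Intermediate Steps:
y(g) = -1 + g (y(g) = (-1 + g)*1 = -1 + g)
d(r, E) = -½ + E/2 (d(r, E) = ((E - 2) + E)/4 = ((-2 + E) + E)/4 = (-2 + 2*E)/4 = -½ + E/2)
x(v) = 1/(-½ + 3*v/2) (x(v) = 1/(v + (-½ + v/2)) = 1/(-½ + 3*v/2))
(100 + y(8)*136)/x(-54) = (100 + (-1 + 8)*136)/((2/(-1 + 3*(-54)))) = (100 + 7*136)/((2/(-1 - 162))) = (100 + 952)/((2/(-163))) = 1052/((2*(-1/163))) = 1052/(-2/163) = 1052*(-163/2) = -85738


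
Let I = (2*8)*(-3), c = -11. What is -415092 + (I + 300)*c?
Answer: -417864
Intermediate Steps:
I = -48 (I = 16*(-3) = -48)
-415092 + (I + 300)*c = -415092 + (-48 + 300)*(-11) = -415092 + 252*(-11) = -415092 - 2772 = -417864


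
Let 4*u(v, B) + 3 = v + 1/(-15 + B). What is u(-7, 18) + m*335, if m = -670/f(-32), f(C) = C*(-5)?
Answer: -67451/48 ≈ -1405.2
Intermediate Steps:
f(C) = -5*C
m = -67/16 (m = -670/((-5*(-32))) = -670/160 = -670*1/160 = -67/16 ≈ -4.1875)
u(v, B) = -3/4 + v/4 + 1/(4*(-15 + B)) (u(v, B) = -3/4 + (v + 1/(-15 + B))/4 = -3/4 + (v/4 + 1/(4*(-15 + B))) = -3/4 + v/4 + 1/(4*(-15 + B)))
u(-7, 18) + m*335 = (46 - 15*(-7) - 3*18 + 18*(-7))/(4*(-15 + 18)) - 67/16*335 = (1/4)*(46 + 105 - 54 - 126)/3 - 22445/16 = (1/4)*(1/3)*(-29) - 22445/16 = -29/12 - 22445/16 = -67451/48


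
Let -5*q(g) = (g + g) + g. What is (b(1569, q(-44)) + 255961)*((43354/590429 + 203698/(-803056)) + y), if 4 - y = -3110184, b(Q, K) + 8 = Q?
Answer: 94941146790523674613667/118536887756 ≈ 8.0094e+11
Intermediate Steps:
q(g) = -3*g/5 (q(g) = -((g + g) + g)/5 = -(2*g + g)/5 = -3*g/5)
b(Q, K) = -8 + Q
y = 3110188 (y = 4 - 1*(-3110184) = 4 + 3110184 = 3110188)
(b(1569, q(-44)) + 255961)*((43354/590429 + 203698/(-803056)) + y) = ((-8 + 1569) + 255961)*((43354/590429 + 203698/(-803056)) + 3110188) = (1561 + 255961)*((43354*(1/590429) + 203698*(-1/803056)) + 3110188) = 257522*((43354/590429 - 101849/401528) + 3110188) = 257522*(-42726758309/237073775512 + 3110188) = 257522*(737343968985357947/237073775512) = 94941146790523674613667/118536887756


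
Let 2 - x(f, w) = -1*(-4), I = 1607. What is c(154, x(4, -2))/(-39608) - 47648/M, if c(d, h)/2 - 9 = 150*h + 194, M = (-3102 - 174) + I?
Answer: 943782885/33052876 ≈ 28.554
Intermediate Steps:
x(f, w) = -2 (x(f, w) = 2 - (-1)*(-4) = 2 - 1*4 = 2 - 4 = -2)
M = -1669 (M = (-3102 - 174) + 1607 = -3276 + 1607 = -1669)
c(d, h) = 406 + 300*h (c(d, h) = 18 + 2*(150*h + 194) = 18 + 2*(194 + 150*h) = 18 + (388 + 300*h) = 406 + 300*h)
c(154, x(4, -2))/(-39608) - 47648/M = (406 + 300*(-2))/(-39608) - 47648/(-1669) = (406 - 600)*(-1/39608) - 47648*(-1/1669) = -194*(-1/39608) + 47648/1669 = 97/19804 + 47648/1669 = 943782885/33052876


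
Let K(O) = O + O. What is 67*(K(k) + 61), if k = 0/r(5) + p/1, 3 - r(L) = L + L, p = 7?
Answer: 5025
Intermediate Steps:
r(L) = 3 - 2*L (r(L) = 3 - (L + L) = 3 - 2*L)
k = 7 (k = 0/(3 - 2*5) + 7/1 = 0/(3 - 10) + 7*1 = 0/(-7) + 7 = 0*(-⅐) + 7 = 0 + 7 = 7)
K(O) = 2*O
67*(K(k) + 61) = 67*(2*7 + 61) = 67*(14 + 61) = 67*75 = 5025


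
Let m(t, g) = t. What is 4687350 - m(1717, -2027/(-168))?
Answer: 4685633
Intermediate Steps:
4687350 - m(1717, -2027/(-168)) = 4687350 - 1*1717 = 4687350 - 1717 = 4685633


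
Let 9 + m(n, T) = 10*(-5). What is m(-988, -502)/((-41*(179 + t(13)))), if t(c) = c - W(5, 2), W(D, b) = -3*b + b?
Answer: 59/8036 ≈ 0.0073420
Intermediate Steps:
W(D, b) = -2*b
m(n, T) = -59 (m(n, T) = -9 + 10*(-5) = -9 - 50 = -59)
t(c) = 4 + c (t(c) = c - (-2)*2 = c - 1*(-4) = c + 4 = 4 + c)
m(-988, -502)/((-41*(179 + t(13)))) = -59*(-1/(41*(179 + (4 + 13)))) = -59*(-1/(41*(179 + 17))) = -59/((-41*196)) = -59/(-8036) = -59*(-1/8036) = 59/8036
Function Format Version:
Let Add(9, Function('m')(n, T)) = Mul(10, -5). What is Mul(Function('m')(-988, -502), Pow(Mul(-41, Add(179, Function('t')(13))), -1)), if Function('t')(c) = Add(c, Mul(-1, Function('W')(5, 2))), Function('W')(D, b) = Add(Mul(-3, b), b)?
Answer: Rational(59, 8036) ≈ 0.0073420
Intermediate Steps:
Function('W')(D, b) = Mul(-2, b)
Function('m')(n, T) = -59 (Function('m')(n, T) = Add(-9, Mul(10, -5)) = Add(-9, -50) = -59)
Function('t')(c) = Add(4, c) (Function('t')(c) = Add(c, Mul(-1, Mul(-2, 2))) = Add(c, Mul(-1, -4)) = Add(c, 4) = Add(4, c))
Mul(Function('m')(-988, -502), Pow(Mul(-41, Add(179, Function('t')(13))), -1)) = Mul(-59, Pow(Mul(-41, Add(179, Add(4, 13))), -1)) = Mul(-59, Pow(Mul(-41, Add(179, 17)), -1)) = Mul(-59, Pow(Mul(-41, 196), -1)) = Mul(-59, Pow(-8036, -1)) = Mul(-59, Rational(-1, 8036)) = Rational(59, 8036)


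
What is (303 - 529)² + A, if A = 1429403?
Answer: 1480479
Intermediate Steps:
(303 - 529)² + A = (303 - 529)² + 1429403 = (-226)² + 1429403 = 51076 + 1429403 = 1480479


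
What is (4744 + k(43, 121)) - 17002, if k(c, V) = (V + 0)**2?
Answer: 2383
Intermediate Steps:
k(c, V) = V**2
(4744 + k(43, 121)) - 17002 = (4744 + 121**2) - 17002 = (4744 + 14641) - 17002 = 19385 - 17002 = 2383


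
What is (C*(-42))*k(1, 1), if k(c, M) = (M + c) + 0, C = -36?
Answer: 3024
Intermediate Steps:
k(c, M) = M + c
(C*(-42))*k(1, 1) = (-36*(-42))*(1 + 1) = 1512*2 = 3024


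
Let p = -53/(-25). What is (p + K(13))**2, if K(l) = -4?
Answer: 2209/625 ≈ 3.5344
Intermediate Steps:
p = 53/25 (p = -53*(-1/25) = 53/25 ≈ 2.1200)
(p + K(13))**2 = (53/25 - 4)**2 = (-47/25)**2 = 2209/625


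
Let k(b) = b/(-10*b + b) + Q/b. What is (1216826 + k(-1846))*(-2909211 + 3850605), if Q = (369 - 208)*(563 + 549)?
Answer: 3171671554572970/2769 ≈ 1.1454e+12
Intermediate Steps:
Q = 179032 (Q = 161*1112 = 179032)
k(b) = -⅑ + 179032/b (k(b) = b/(-10*b + b) + 179032/b = b/((-9*b)) + 179032/b = b*(-1/(9*b)) + 179032/b = -⅑ + 179032/b)
(1216826 + k(-1846))*(-2909211 + 3850605) = (1216826 + (⅑)*(1611288 - 1*(-1846))/(-1846))*(-2909211 + 3850605) = (1216826 + (⅑)*(-1/1846)*(1611288 + 1846))*941394 = (1216826 + (⅑)*(-1/1846)*1613134)*941394 = (1216826 - 806567/8307)*941394 = (10107367015/8307)*941394 = 3171671554572970/2769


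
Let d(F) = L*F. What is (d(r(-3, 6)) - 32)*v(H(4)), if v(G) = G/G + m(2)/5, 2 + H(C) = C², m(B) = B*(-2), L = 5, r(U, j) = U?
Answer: -47/5 ≈ -9.4000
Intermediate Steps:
m(B) = -2*B
d(F) = 5*F
H(C) = -2 + C²
v(G) = ⅕ (v(G) = G/G - 2*2/5 = 1 - 4*⅕ = 1 - ⅘ = ⅕)
(d(r(-3, 6)) - 32)*v(H(4)) = (5*(-3) - 32)*(⅕) = (-15 - 32)*(⅕) = -47*⅕ = -47/5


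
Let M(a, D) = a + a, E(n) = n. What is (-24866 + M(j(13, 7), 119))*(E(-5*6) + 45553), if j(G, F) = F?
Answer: -1131337596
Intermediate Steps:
M(a, D) = 2*a
(-24866 + M(j(13, 7), 119))*(E(-5*6) + 45553) = (-24866 + 2*7)*(-5*6 + 45553) = (-24866 + 14)*(-30 + 45553) = -24852*45523 = -1131337596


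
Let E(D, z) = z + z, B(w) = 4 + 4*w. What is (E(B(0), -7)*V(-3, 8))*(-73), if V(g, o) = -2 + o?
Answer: 6132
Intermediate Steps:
E(D, z) = 2*z
(E(B(0), -7)*V(-3, 8))*(-73) = ((2*(-7))*(-2 + 8))*(-73) = -14*6*(-73) = -84*(-73) = 6132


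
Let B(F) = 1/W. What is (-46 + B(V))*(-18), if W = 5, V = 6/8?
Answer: 4122/5 ≈ 824.40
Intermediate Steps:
V = ¾ (V = 6*(⅛) = ¾ ≈ 0.75000)
B(F) = ⅕ (B(F) = 1/5 = ⅕)
(-46 + B(V))*(-18) = (-46 + ⅕)*(-18) = -229/5*(-18) = 4122/5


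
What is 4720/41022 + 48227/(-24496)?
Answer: -931373437/502437456 ≈ -1.8537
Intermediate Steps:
4720/41022 + 48227/(-24496) = 4720*(1/41022) + 48227*(-1/24496) = 2360/20511 - 48227/24496 = -931373437/502437456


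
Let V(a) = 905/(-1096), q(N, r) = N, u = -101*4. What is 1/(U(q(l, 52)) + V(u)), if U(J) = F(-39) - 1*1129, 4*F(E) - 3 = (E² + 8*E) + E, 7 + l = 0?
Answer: -1096/916887 ≈ -0.0011953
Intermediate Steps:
l = -7 (l = -7 + 0 = -7)
u = -404
F(E) = ¾ + E²/4 + 9*E/4 (F(E) = ¾ + ((E² + 8*E) + E)/4 = ¾ + (E² + 9*E)/4 = ¾ + (E²/4 + 9*E/4) = ¾ + E²/4 + 9*E/4)
V(a) = -905/1096 (V(a) = 905*(-1/1096) = -905/1096)
U(J) = -3343/4 (U(J) = (¾ + (¼)*(-39)² + (9/4)*(-39)) - 1*1129 = (¾ + (¼)*1521 - 351/4) - 1129 = (¾ + 1521/4 - 351/4) - 1129 = 1173/4 - 1129 = -3343/4)
1/(U(q(l, 52)) + V(u)) = 1/(-3343/4 - 905/1096) = 1/(-916887/1096) = -1096/916887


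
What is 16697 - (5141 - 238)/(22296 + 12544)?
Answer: 581718577/34840 ≈ 16697.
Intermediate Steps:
16697 - (5141 - 238)/(22296 + 12544) = 16697 - 4903/34840 = 581718577/34840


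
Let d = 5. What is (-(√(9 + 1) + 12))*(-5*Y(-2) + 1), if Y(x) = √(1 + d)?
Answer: -(1 - 5*√6)*(12 + √10) ≈ 170.54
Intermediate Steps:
Y(x) = √6 (Y(x) = √(1 + 5) = √6)
(-(√(9 + 1) + 12))*(-5*Y(-2) + 1) = (-(√(9 + 1) + 12))*(-5*√6 + 1) = (-(√10 + 12))*(1 - 5*√6) = (-(12 + √10))*(1 - 5*√6) = (-12 - √10)*(1 - 5*√6) = (1 - 5*√6)*(-12 - √10)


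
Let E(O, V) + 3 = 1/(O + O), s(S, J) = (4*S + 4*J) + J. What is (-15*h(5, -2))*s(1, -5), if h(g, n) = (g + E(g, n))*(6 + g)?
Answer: 14553/2 ≈ 7276.5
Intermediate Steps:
s(S, J) = 4*S + 5*J (s(S, J) = (4*J + 4*S) + J = 4*S + 5*J)
E(O, V) = -3 + 1/(2*O) (E(O, V) = -3 + 1/(O + O) = -3 + 1/(2*O))
h(g, n) = (6 + g)*(-3 + g + 1/(2*g)) (h(g, n) = (g + (-3 + 1/(2*g)))*(6 + g) = (-3 + g + 1/(2*g))*(6 + g) = (6 + g)*(-3 + g + 1/(2*g)))
(-15*h(5, -2))*s(1, -5) = (-15*(-35/2 + 5² + 3*5 + 3/5))*(4*1 + 5*(-5)) = (-15*(-35/2 + 25 + 15 + 3*(⅕)))*(4 - 25) = -15*(-35/2 + 25 + 15 + ⅗)*(-21) = -15*231/10*(-21) = -693/2*(-21) = 14553/2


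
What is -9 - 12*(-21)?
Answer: 243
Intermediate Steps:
-9 - 12*(-21) = -9 - 1*(-252) = -9 + 252 = 243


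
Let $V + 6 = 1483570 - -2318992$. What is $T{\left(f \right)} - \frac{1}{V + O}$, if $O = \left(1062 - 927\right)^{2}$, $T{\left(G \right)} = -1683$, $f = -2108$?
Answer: $- \frac{6430374424}{3820781} \approx -1683.0$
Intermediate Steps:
$V = 3802556$ ($V = -6 + \left(1483570 - -2318992\right) = -6 + \left(1483570 + 2318992\right) = -6 + 3802562 = 3802556$)
$O = 18225$ ($O = 135^{2} = 18225$)
$T{\left(f \right)} - \frac{1}{V + O} = -1683 - \frac{1}{3802556 + 18225} = -1683 - \frac{1}{3820781} = - \frac{6430374424}{3820781}$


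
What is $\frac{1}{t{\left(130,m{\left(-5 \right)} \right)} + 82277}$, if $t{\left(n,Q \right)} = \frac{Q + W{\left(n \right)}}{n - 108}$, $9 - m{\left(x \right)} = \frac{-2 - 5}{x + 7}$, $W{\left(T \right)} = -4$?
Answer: $\frac{44}{3620205} \approx 1.2154 \cdot 10^{-5}$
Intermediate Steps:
$m{\left(x \right)} = 9 + \frac{7}{7 + x}$ ($m{\left(x \right)} = 9 - \frac{-2 - 5}{x + 7} = 9 - - \frac{7}{7 + x} = 9 + \frac{7}{7 + x}$)
$t{\left(n,Q \right)} = \frac{-4 + Q}{-108 + n}$ ($t{\left(n,Q \right)} = \frac{Q - 4}{n - 108} = \frac{-4 + Q}{-108 + n}$)
$\frac{1}{t{\left(130,m{\left(-5 \right)} \right)} + 82277} = \frac{1}{\frac{-4 + \frac{70 + 9 \left(-5\right)}{7 - 5}}{-108 + 130} + 82277} = \frac{1}{\frac{-4 + \frac{70 - 45}{2}}{22} + 82277} = \frac{1}{\frac{-4 + \frac{1}{2} \cdot 25}{22} + 82277} = \frac{1}{\frac{-4 + \frac{25}{2}}{22} + 82277} = \frac{1}{\frac{1}{22} \cdot \frac{17}{2} + 82277} = \frac{1}{\frac{17}{44} + 82277} = \frac{1}{\frac{3620205}{44}} = \frac{44}{3620205}$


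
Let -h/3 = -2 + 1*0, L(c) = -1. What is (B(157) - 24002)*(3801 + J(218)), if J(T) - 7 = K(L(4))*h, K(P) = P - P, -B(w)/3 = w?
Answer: -93193184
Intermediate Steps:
B(w) = -3*w
K(P) = 0
h = 6 (h = -3*(-2 + 1*0) = -3*(-2 + 0) = -3*(-2) = 6)
J(T) = 7 (J(T) = 7 + 0*6 = 7 + 0 = 7)
(B(157) - 24002)*(3801 + J(218)) = (-3*157 - 24002)*(3801 + 7) = (-471 - 24002)*3808 = -24473*3808 = -93193184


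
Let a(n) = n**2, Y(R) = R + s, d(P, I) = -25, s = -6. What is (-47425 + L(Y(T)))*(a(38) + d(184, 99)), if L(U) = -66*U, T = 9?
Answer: -67577037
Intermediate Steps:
Y(R) = -6 + R (Y(R) = R - 6 = -6 + R)
(-47425 + L(Y(T)))*(a(38) + d(184, 99)) = (-47425 - 66*(-6 + 9))*(38**2 - 25) = (-47425 - 66*3)*(1444 - 25) = (-47425 - 198)*1419 = -47623*1419 = -67577037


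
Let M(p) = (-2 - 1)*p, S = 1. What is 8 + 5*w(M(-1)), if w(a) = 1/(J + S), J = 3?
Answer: 37/4 ≈ 9.2500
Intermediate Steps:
M(p) = -3*p
w(a) = 1/4 (w(a) = 1/(3 + 1) = 1/4)
8 + 5*w(M(-1)) = 8 + 5*(1/4) = 8 + 5/4 = 37/4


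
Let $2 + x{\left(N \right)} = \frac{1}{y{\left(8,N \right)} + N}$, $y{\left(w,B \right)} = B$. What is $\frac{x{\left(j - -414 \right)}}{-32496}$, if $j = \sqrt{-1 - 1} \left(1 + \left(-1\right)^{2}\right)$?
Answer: $\frac{342601}{5569944384} + \frac{i \sqrt{2}}{5569944384} \approx 6.1509 \cdot 10^{-5} + 2.539 \cdot 10^{-10} i$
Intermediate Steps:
$j = 2 i \sqrt{2}$ ($j = \sqrt{-2} \left(1 + 1\right) = i \sqrt{2} \cdot 2 = 2 i \sqrt{2} \approx 2.8284 i$)
$x{\left(N \right)} = -2 + \frac{1}{2 N}$ ($x{\left(N \right)} = -2 + \frac{1}{N + N} = -2 + \frac{1}{2 N}$)
$\frac{x{\left(j - -414 \right)}}{-32496} = \frac{-2 + \frac{1}{2 \left(2 i \sqrt{2} - -414\right)}}{-32496} = \left(-2 + \frac{1}{2 \left(2 i \sqrt{2} + 414\right)}\right) \left(- \frac{1}{32496}\right) = \left(-2 + \frac{1}{2 \left(414 + 2 i \sqrt{2}\right)}\right) \left(- \frac{1}{32496}\right) = \frac{1}{16248} - \frac{1}{64992 \left(414 + 2 i \sqrt{2}\right)}$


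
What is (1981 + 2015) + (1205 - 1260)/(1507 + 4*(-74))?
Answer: 4839101/1211 ≈ 3996.0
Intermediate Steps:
(1981 + 2015) + (1205 - 1260)/(1507 + 4*(-74)) = 3996 - 55/(1507 - 296) = 3996 - 55/1211 = 4839101/1211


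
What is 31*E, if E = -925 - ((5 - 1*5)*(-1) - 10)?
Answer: -28365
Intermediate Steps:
E = -915 (E = -925 - ((5 - 5)*(-1) - 10) = -925 - (0*(-1) - 10) = -925 - (0 - 10) = -925 - 1*(-10) = -925 + 10 = -915)
31*E = 31*(-915) = -28365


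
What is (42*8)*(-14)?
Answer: -4704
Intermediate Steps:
(42*8)*(-14) = 336*(-14) = -4704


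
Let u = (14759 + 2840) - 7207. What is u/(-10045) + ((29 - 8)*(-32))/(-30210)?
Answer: -10239736/10115315 ≈ -1.0123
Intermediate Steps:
u = 10392 (u = 17599 - 7207 = 10392)
u/(-10045) + ((29 - 8)*(-32))/(-30210) = 10392/(-10045) + ((29 - 8)*(-32))/(-30210) = 10392*(-1/10045) + (21*(-32))*(-1/30210) = -10392/10045 - 672*(-1/30210) = -10392/10045 + 112/5035 = -10239736/10115315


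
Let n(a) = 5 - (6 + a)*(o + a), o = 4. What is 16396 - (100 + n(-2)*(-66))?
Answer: 16098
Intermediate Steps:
n(a) = 5 - (4 + a)*(6 + a) (n(a) = 5 - (6 + a)*(4 + a) = 5 - (4 + a)*(6 + a))
16396 - (100 + n(-2)*(-66)) = 16396 - (100 + (-19 - 1*(-2)² - 10*(-2))*(-66)) = 16396 - (100 + (-19 - 1*4 + 20)*(-66)) = 16396 - (100 + (-19 - 4 + 20)*(-66)) = 16396 - (100 - 3*(-66)) = 16396 - (100 + 198) = 16396 - 1*298 = 16396 - 298 = 16098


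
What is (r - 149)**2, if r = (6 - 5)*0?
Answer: 22201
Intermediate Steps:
r = 0 (r = 1*0 = 0)
(r - 149)**2 = (0 - 149)**2 = (-149)**2 = 22201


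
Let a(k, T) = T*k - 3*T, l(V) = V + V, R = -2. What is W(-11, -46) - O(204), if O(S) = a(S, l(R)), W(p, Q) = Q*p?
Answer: 1310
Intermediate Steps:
l(V) = 2*V
a(k, T) = -3*T + T*k
O(S) = 12 - 4*S (O(S) = (2*(-2))*(-3 + S) = -4*(-3 + S) = 12 - 4*S)
W(-11, -46) - O(204) = -46*(-11) - (12 - 4*204) = 506 - (12 - 816) = 506 - 1*(-804) = 506 + 804 = 1310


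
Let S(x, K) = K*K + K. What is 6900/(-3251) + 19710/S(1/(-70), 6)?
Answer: 10631235/22757 ≈ 467.16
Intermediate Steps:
S(x, K) = K + K² (S(x, K) = K² + K = K + K²)
6900/(-3251) + 19710/S(1/(-70), 6) = 6900/(-3251) + 19710/((6*(1 + 6))) = 6900*(-1/3251) + 19710/((6*7)) = -6900/3251 + 19710/42 = -6900/3251 + 19710*(1/42) = -6900/3251 + 3285/7 = 10631235/22757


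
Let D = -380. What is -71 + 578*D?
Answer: -219711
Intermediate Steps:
-71 + 578*D = -71 + 578*(-380) = -71 - 219640 = -219711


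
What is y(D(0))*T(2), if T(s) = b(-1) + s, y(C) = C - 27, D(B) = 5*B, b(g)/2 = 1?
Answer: -108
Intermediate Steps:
b(g) = 2 (b(g) = 2*1 = 2)
y(C) = -27 + C
T(s) = 2 + s
y(D(0))*T(2) = (-27 + 5*0)*(2 + 2) = (-27 + 0)*4 = -27*4 = -108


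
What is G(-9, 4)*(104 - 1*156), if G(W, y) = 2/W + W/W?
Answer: -364/9 ≈ -40.444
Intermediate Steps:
G(W, y) = 1 + 2/W (G(W, y) = 2/W + 1 = 1 + 2/W)
G(-9, 4)*(104 - 1*156) = ((2 - 9)/(-9))*(104 - 1*156) = (-1/9*(-7))*(104 - 156) = (7/9)*(-52) = -364/9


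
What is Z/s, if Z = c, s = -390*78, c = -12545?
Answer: 193/468 ≈ 0.41239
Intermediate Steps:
s = -30420 (s = -6*5070 = -30420)
Z = -12545
Z/s = -12545/(-30420) = -12545*(-1/30420) = 193/468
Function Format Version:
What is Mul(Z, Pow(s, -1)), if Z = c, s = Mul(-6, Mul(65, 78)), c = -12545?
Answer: Rational(193, 468) ≈ 0.41239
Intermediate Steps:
s = -30420 (s = Mul(-6, 5070) = -30420)
Z = -12545
Mul(Z, Pow(s, -1)) = Mul(-12545, Pow(-30420, -1)) = Mul(-12545, Rational(-1, 30420)) = Rational(193, 468)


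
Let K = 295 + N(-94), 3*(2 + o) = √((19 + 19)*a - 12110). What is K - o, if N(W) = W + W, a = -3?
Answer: 109 - 8*I*√191/3 ≈ 109.0 - 36.854*I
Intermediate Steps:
N(W) = 2*W
o = -2 + 8*I*√191/3 (o = -2 + √((19 + 19)*(-3) - 12110)/3 = -2 + √(38*(-3) - 12110)/3 = -2 + √(-114 - 12110)/3 = -2 + √(-12224)/3 = -2 + (8*I*√191)/3 = -2 + 8*I*√191/3 ≈ -2.0 + 36.854*I)
K = 107 (K = 295 + 2*(-94) = 295 - 188 = 107)
K - o = 107 - (-2 + 8*I*√191/3) = 107 + (2 - 8*I*√191/3) = 109 - 8*I*√191/3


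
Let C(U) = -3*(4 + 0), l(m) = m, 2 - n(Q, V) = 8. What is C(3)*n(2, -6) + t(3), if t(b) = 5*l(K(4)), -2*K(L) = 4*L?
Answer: 32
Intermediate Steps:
n(Q, V) = -6 (n(Q, V) = 2 - 1*8 = 2 - 8 = -6)
K(L) = -2*L
t(b) = -40 (t(b) = 5*(-2*4) = 5*(-8) = -40)
C(U) = -12 (C(U) = -3*4 = -12)
C(3)*n(2, -6) + t(3) = -12*(-6) - 40 = 72 - 40 = 32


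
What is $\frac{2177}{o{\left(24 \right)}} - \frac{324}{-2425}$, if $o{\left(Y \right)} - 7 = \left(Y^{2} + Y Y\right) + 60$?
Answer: $\frac{5674181}{2956075} \approx 1.9195$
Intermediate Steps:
$o{\left(Y \right)} = 67 + 2 Y^{2}$ ($o{\left(Y \right)} = 7 + \left(\left(Y^{2} + Y Y\right) + 60\right) = 7 + \left(\left(Y^{2} + Y^{2}\right) + 60\right) = 7 + \left(2 Y^{2} + 60\right) = 7 + \left(60 + 2 Y^{2}\right) = 67 + 2 Y^{2}$)
$\frac{2177}{o{\left(24 \right)}} - \frac{324}{-2425} = \frac{2177}{67 + 2 \cdot 24^{2}} - \frac{324}{-2425} = \frac{2177}{67 + 2 \cdot 576} - - \frac{324}{2425} = \frac{2177}{67 + 1152} + \frac{324}{2425} = \frac{2177}{1219} + \frac{324}{2425} = \frac{5674181}{2956075}$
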